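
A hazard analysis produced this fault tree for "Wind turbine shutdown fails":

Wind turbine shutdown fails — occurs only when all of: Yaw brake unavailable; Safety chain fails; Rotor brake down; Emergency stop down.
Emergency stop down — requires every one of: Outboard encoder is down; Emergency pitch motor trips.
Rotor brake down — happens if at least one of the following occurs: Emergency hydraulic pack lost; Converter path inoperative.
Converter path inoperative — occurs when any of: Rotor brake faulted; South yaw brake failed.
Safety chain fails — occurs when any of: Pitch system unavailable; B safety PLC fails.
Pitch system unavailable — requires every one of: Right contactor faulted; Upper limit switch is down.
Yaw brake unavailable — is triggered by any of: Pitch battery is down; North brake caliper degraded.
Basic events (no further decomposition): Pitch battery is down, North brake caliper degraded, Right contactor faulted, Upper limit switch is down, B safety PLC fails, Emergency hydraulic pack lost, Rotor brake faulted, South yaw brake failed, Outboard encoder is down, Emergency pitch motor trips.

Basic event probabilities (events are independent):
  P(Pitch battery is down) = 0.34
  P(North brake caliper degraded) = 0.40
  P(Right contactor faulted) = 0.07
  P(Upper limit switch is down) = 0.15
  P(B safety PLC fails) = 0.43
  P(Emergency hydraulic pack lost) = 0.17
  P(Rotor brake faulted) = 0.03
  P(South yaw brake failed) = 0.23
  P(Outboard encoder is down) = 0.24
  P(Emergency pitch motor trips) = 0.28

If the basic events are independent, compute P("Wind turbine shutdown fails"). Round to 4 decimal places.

0.0067

P(Yaw brake unavailable) [OR] = 1 − (1−0.34) × (1−0.40) = 0.604000
P(Pitch system unavailable) [AND] = 0.07 × 0.15 = 0.010500
P(Safety chain fails) [OR] = 1 − (1−0.010500) × (1−0.43) = 0.435985
P(Converter path inoperative) [OR] = 1 − (1−0.03) × (1−0.23) = 0.253100
P(Rotor brake down) [OR] = 1 − (1−0.17) × (1−0.253100) = 0.380073
P(Emergency stop down) [AND] = 0.24 × 0.28 = 0.067200
P(Wind turbine shutdown fails) [AND] = 0.604000 × 0.435985 × 0.380073 × 0.067200 = 0.006726
Rounded to 4 decimal places: P(Wind turbine shutdown fails) ≈ 0.0067.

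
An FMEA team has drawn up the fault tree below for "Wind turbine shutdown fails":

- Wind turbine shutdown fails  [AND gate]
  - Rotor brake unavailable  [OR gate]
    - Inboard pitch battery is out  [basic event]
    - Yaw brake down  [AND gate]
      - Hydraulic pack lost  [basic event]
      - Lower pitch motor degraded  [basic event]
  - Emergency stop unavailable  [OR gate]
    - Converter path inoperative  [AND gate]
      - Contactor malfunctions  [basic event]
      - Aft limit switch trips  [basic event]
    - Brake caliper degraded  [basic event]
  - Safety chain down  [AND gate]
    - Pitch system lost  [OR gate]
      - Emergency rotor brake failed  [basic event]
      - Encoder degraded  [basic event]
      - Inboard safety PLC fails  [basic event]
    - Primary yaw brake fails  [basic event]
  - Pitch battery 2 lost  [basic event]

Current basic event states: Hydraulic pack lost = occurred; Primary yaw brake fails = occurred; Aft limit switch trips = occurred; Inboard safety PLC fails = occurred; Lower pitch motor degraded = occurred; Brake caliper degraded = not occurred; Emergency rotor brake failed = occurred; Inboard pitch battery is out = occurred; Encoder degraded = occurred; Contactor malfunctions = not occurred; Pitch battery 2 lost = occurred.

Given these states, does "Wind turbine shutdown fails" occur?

Yaw brake down [AND]: Hydraulic pack lost=occurs, Lower pitch motor degraded=occurs → all inputs occur → occurs.
Rotor brake unavailable [OR]: Inboard pitch battery is out=occurs, Yaw brake down=occurs → at least one input occurs → occurs.
Converter path inoperative [AND]: Contactor malfunctions=not, Aft limit switch trips=occurs → not all inputs occur → does not occur.
Emergency stop unavailable [OR]: Converter path inoperative=not, Brake caliper degraded=not → no input occurs → does not occur.
Pitch system lost [OR]: Emergency rotor brake failed=occurs, Encoder degraded=occurs, Inboard safety PLC fails=occurs → at least one input occurs → occurs.
Safety chain down [AND]: Pitch system lost=occurs, Primary yaw brake fails=occurs → all inputs occur → occurs.
Wind turbine shutdown fails [AND]: Rotor brake unavailable=occurs, Emergency stop unavailable=not, Safety chain down=occurs, Pitch battery 2 lost=occurs → not all inputs occur → does not occur.

No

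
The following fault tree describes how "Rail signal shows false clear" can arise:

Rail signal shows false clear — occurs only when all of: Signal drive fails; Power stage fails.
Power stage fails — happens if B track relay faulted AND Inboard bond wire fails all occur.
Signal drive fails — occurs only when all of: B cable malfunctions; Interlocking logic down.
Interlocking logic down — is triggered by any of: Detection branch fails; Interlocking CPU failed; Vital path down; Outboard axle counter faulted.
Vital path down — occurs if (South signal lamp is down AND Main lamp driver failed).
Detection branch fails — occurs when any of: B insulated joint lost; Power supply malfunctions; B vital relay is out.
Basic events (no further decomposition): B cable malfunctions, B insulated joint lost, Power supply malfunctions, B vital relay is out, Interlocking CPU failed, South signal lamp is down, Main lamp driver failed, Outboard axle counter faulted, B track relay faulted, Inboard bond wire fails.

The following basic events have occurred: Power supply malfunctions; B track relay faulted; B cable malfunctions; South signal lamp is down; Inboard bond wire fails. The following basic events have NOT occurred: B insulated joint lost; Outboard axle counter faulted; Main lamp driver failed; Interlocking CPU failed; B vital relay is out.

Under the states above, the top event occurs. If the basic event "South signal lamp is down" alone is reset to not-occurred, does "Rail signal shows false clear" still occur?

Counterfactual: set "South signal lamp is down" to not occurred.
Detection branch fails [OR]: B insulated joint lost=not, Power supply malfunctions=occurs, B vital relay is out=not → at least one input occurs → occurs.
Vital path down [AND]: South signal lamp is down=not, Main lamp driver failed=not → not all inputs occur → does not occur.
Interlocking logic down [OR]: Detection branch fails=occurs, Interlocking CPU failed=not, Vital path down=not, Outboard axle counter faulted=not → at least one input occurs → occurs.
Signal drive fails [AND]: B cable malfunctions=occurs, Interlocking logic down=occurs → all inputs occur → occurs.
Power stage fails [AND]: B track relay faulted=occurs, Inboard bond wire fails=occurs → all inputs occur → occurs.
Rail signal shows false clear [AND]: Signal drive fails=occurs, Power stage fails=occurs → all inputs occur → occurs.

Yes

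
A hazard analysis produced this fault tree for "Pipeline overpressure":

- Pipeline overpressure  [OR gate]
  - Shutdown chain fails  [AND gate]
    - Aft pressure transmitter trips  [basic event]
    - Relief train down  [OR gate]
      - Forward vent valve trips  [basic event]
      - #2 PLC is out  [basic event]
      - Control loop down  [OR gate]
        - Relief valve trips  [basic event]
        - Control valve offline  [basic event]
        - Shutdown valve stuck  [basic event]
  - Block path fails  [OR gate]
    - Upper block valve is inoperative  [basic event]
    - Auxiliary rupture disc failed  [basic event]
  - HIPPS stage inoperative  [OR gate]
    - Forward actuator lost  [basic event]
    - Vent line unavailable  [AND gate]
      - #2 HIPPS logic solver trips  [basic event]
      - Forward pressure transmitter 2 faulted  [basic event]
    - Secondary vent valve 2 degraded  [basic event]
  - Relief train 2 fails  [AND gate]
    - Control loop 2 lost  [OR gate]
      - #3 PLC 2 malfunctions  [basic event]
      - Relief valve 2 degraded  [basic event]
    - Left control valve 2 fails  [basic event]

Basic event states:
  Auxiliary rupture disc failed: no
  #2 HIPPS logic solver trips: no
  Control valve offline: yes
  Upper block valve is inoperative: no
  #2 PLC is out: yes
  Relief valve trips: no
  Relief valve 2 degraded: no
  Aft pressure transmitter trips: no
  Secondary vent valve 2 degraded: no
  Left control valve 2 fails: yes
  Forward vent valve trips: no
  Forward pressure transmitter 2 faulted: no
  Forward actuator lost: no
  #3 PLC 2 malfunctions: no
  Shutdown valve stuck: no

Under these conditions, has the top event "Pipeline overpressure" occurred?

No

Control loop down [OR]: Relief valve trips=not, Control valve offline=occurs, Shutdown valve stuck=not → at least one input occurs → occurs.
Relief train down [OR]: Forward vent valve trips=not, #2 PLC is out=occurs, Control loop down=occurs → at least one input occurs → occurs.
Shutdown chain fails [AND]: Aft pressure transmitter trips=not, Relief train down=occurs → not all inputs occur → does not occur.
Block path fails [OR]: Upper block valve is inoperative=not, Auxiliary rupture disc failed=not → no input occurs → does not occur.
Vent line unavailable [AND]: #2 HIPPS logic solver trips=not, Forward pressure transmitter 2 faulted=not → not all inputs occur → does not occur.
HIPPS stage inoperative [OR]: Forward actuator lost=not, Vent line unavailable=not, Secondary vent valve 2 degraded=not → no input occurs → does not occur.
Control loop 2 lost [OR]: #3 PLC 2 malfunctions=not, Relief valve 2 degraded=not → no input occurs → does not occur.
Relief train 2 fails [AND]: Control loop 2 lost=not, Left control valve 2 fails=occurs → not all inputs occur → does not occur.
Pipeline overpressure [OR]: Shutdown chain fails=not, Block path fails=not, HIPPS stage inoperative=not, Relief train 2 fails=not → no input occurs → does not occur.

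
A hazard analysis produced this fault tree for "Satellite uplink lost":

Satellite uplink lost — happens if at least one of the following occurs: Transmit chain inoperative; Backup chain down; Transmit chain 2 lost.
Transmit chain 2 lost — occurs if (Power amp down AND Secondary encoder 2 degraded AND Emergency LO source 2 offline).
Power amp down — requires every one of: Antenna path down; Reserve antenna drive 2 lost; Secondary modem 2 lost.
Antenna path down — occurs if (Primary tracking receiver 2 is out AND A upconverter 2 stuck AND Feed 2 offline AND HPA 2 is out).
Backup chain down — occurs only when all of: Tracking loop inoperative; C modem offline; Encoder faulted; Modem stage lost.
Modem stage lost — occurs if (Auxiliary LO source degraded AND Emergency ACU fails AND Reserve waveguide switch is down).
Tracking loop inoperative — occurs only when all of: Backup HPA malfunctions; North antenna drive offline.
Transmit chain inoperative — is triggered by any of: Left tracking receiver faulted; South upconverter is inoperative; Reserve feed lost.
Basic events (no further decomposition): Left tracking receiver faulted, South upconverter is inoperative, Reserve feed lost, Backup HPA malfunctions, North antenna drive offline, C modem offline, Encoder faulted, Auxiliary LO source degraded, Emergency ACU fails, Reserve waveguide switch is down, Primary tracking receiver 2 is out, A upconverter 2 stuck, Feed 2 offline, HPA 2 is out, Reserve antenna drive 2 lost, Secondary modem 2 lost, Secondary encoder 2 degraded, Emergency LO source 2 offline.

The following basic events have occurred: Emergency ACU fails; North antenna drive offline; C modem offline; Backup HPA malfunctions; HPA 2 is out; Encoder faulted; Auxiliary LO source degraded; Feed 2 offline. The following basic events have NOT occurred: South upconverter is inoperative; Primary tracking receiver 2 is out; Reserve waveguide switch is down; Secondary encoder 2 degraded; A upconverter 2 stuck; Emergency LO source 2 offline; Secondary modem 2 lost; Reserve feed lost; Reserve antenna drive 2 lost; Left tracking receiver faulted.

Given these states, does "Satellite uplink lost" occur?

Transmit chain inoperative [OR]: Left tracking receiver faulted=not, South upconverter is inoperative=not, Reserve feed lost=not → no input occurs → does not occur.
Tracking loop inoperative [AND]: Backup HPA malfunctions=occurs, North antenna drive offline=occurs → all inputs occur → occurs.
Modem stage lost [AND]: Auxiliary LO source degraded=occurs, Emergency ACU fails=occurs, Reserve waveguide switch is down=not → not all inputs occur → does not occur.
Backup chain down [AND]: Tracking loop inoperative=occurs, C modem offline=occurs, Encoder faulted=occurs, Modem stage lost=not → not all inputs occur → does not occur.
Antenna path down [AND]: Primary tracking receiver 2 is out=not, A upconverter 2 stuck=not, Feed 2 offline=occurs, HPA 2 is out=occurs → not all inputs occur → does not occur.
Power amp down [AND]: Antenna path down=not, Reserve antenna drive 2 lost=not, Secondary modem 2 lost=not → not all inputs occur → does not occur.
Transmit chain 2 lost [AND]: Power amp down=not, Secondary encoder 2 degraded=not, Emergency LO source 2 offline=not → not all inputs occur → does not occur.
Satellite uplink lost [OR]: Transmit chain inoperative=not, Backup chain down=not, Transmit chain 2 lost=not → no input occurs → does not occur.

No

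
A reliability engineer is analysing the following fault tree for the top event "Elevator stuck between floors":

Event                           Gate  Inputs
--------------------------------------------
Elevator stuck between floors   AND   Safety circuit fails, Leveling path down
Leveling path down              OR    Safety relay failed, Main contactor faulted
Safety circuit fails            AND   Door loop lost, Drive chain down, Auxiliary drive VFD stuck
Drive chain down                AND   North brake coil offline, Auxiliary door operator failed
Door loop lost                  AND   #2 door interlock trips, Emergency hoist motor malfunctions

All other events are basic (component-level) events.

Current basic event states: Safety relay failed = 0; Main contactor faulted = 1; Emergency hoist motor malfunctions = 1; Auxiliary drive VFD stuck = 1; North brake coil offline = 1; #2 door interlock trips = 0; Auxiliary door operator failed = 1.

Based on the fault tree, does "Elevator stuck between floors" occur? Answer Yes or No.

No

Door loop lost [AND]: #2 door interlock trips=not, Emergency hoist motor malfunctions=occurs → not all inputs occur → does not occur.
Drive chain down [AND]: North brake coil offline=occurs, Auxiliary door operator failed=occurs → all inputs occur → occurs.
Safety circuit fails [AND]: Door loop lost=not, Drive chain down=occurs, Auxiliary drive VFD stuck=occurs → not all inputs occur → does not occur.
Leveling path down [OR]: Safety relay failed=not, Main contactor faulted=occurs → at least one input occurs → occurs.
Elevator stuck between floors [AND]: Safety circuit fails=not, Leveling path down=occurs → not all inputs occur → does not occur.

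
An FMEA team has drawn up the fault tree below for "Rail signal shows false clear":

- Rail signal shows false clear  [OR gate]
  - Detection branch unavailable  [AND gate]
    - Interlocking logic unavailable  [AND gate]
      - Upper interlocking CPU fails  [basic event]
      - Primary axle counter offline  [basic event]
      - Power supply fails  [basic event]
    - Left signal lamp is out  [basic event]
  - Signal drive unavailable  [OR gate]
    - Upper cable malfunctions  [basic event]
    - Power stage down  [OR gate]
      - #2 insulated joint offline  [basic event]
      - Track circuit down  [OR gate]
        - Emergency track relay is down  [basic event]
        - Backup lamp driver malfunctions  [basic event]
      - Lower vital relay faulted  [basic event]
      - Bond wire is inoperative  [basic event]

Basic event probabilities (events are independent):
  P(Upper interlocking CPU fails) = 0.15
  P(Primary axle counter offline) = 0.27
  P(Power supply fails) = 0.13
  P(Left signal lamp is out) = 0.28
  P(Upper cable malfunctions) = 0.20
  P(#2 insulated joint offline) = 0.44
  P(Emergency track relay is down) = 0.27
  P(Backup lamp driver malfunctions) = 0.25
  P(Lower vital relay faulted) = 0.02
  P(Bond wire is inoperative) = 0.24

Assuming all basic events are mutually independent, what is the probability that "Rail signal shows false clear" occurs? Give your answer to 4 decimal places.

P(Interlocking logic unavailable) [AND] = 0.15 × 0.27 × 0.13 = 0.005265
P(Detection branch unavailable) [AND] = 0.005265 × 0.28 = 0.001474
P(Track circuit down) [OR] = 1 − (1−0.27) × (1−0.25) = 0.452500
P(Power stage down) [OR] = 1 − (1−0.44) × (1−0.452500) × (1−0.02) × (1−0.24) = 0.771644
P(Signal drive unavailable) [OR] = 1 − (1−0.20) × (1−0.771644) = 0.817315
P(Rail signal shows false clear) [OR] = 1 − (1−0.001474) × (1−0.817315) = 0.817584
Rounded to 4 decimal places: P(Rail signal shows false clear) ≈ 0.8176.

0.8176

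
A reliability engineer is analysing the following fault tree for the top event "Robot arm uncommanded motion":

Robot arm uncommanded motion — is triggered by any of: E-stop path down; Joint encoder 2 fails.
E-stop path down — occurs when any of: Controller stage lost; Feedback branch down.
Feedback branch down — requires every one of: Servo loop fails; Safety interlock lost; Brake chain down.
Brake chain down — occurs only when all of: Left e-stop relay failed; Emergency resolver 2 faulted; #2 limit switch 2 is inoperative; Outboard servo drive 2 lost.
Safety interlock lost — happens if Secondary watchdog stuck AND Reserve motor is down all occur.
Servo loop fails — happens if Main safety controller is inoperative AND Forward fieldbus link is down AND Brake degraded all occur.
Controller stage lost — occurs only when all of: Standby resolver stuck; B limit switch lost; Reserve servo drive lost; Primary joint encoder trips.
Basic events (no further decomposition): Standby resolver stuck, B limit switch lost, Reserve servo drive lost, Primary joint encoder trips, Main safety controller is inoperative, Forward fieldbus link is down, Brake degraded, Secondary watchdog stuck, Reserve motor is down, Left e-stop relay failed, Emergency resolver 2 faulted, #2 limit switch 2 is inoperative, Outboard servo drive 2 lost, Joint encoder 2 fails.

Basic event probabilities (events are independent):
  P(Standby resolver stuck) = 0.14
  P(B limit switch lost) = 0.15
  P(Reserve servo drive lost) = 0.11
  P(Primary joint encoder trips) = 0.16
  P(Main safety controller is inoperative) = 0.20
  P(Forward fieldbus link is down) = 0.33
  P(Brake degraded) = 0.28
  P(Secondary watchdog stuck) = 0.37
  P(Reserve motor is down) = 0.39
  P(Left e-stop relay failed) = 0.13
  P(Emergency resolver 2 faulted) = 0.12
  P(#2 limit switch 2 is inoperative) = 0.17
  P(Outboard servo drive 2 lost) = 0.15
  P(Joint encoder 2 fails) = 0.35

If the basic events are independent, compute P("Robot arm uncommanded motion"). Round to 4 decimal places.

0.3502

P(Controller stage lost) [AND] = 0.14 × 0.15 × 0.11 × 0.16 = 0.000370
P(Servo loop fails) [AND] = 0.20 × 0.33 × 0.28 = 0.018480
P(Safety interlock lost) [AND] = 0.37 × 0.39 = 0.144300
P(Brake chain down) [AND] = 0.13 × 0.12 × 0.17 × 0.15 = 0.000398
P(Feedback branch down) [AND] = 0.018480 × 0.144300 × 0.000398 = 0.000001
P(E-stop path down) [OR] = 1 − (1−0.000370) × (1−0.000001) = 0.000371
P(Robot arm uncommanded motion) [OR] = 1 − (1−0.000371) × (1−0.35) = 0.350241
Rounded to 4 decimal places: P(Robot arm uncommanded motion) ≈ 0.3502.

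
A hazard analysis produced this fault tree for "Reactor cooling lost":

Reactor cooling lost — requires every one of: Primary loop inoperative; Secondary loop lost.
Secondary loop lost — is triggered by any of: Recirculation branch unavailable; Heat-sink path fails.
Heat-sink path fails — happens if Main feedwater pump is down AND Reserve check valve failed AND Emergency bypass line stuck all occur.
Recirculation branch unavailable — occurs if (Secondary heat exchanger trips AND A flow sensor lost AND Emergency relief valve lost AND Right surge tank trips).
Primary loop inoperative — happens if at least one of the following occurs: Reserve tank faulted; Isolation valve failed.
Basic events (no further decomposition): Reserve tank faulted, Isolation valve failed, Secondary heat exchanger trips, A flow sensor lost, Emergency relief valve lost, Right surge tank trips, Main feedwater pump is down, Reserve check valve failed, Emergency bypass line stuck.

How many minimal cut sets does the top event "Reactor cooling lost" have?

Primary loop inoperative [OR]: union of children's cut sets → 2 cut set(s).
Recirculation branch unavailable [AND]: one cut set from each child combined → 1 × 1 × 1 × 1 = 1 cut set(s).
Heat-sink path fails [AND]: one cut set from each child combined → 1 × 1 × 1 = 1 cut set(s).
Secondary loop lost [OR]: union of children's cut sets → 2 cut set(s).
Reactor cooling lost [AND]: one cut set from each child combined → 2 × 2 = 4 cut set(s).
Minimal cut sets: {A flow sensor lost, Emergency relief valve lost, Reserve tank faulted, Right surge tank trips, Secondary heat exchanger trips}; {Emergency bypass line stuck, Main feedwater pump is down, Reserve check valve failed, Reserve tank faulted}; {A flow sensor lost, Emergency relief valve lost, Isolation valve failed, Right surge tank trips, Secondary heat exchanger trips}; {Emergency bypass line stuck, Isolation valve failed, Main feedwater pump is down, Reserve check valve failed}.

4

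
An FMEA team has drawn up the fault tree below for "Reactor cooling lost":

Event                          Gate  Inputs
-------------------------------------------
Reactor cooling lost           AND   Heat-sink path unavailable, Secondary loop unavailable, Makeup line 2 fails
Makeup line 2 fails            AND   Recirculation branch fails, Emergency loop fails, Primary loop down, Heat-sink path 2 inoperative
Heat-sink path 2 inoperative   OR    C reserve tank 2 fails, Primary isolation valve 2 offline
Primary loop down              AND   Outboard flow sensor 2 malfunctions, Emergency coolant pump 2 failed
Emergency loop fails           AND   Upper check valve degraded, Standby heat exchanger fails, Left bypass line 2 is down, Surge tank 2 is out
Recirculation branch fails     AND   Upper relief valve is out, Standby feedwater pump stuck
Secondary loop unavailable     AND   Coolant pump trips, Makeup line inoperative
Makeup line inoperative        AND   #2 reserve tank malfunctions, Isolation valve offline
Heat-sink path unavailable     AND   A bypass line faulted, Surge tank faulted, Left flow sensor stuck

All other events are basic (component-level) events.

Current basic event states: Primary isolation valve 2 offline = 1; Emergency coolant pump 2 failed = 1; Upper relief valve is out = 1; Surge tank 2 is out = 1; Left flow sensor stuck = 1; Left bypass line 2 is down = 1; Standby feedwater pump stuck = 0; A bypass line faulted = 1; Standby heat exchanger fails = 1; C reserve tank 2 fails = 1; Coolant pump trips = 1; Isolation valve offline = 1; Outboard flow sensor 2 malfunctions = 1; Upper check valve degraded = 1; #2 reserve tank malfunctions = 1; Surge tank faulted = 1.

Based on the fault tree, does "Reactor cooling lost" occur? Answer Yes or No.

No

Heat-sink path unavailable [AND]: A bypass line faulted=occurs, Surge tank faulted=occurs, Left flow sensor stuck=occurs → all inputs occur → occurs.
Makeup line inoperative [AND]: #2 reserve tank malfunctions=occurs, Isolation valve offline=occurs → all inputs occur → occurs.
Secondary loop unavailable [AND]: Coolant pump trips=occurs, Makeup line inoperative=occurs → all inputs occur → occurs.
Recirculation branch fails [AND]: Upper relief valve is out=occurs, Standby feedwater pump stuck=not → not all inputs occur → does not occur.
Emergency loop fails [AND]: Upper check valve degraded=occurs, Standby heat exchanger fails=occurs, Left bypass line 2 is down=occurs, Surge tank 2 is out=occurs → all inputs occur → occurs.
Primary loop down [AND]: Outboard flow sensor 2 malfunctions=occurs, Emergency coolant pump 2 failed=occurs → all inputs occur → occurs.
Heat-sink path 2 inoperative [OR]: C reserve tank 2 fails=occurs, Primary isolation valve 2 offline=occurs → at least one input occurs → occurs.
Makeup line 2 fails [AND]: Recirculation branch fails=not, Emergency loop fails=occurs, Primary loop down=occurs, Heat-sink path 2 inoperative=occurs → not all inputs occur → does not occur.
Reactor cooling lost [AND]: Heat-sink path unavailable=occurs, Secondary loop unavailable=occurs, Makeup line 2 fails=not → not all inputs occur → does not occur.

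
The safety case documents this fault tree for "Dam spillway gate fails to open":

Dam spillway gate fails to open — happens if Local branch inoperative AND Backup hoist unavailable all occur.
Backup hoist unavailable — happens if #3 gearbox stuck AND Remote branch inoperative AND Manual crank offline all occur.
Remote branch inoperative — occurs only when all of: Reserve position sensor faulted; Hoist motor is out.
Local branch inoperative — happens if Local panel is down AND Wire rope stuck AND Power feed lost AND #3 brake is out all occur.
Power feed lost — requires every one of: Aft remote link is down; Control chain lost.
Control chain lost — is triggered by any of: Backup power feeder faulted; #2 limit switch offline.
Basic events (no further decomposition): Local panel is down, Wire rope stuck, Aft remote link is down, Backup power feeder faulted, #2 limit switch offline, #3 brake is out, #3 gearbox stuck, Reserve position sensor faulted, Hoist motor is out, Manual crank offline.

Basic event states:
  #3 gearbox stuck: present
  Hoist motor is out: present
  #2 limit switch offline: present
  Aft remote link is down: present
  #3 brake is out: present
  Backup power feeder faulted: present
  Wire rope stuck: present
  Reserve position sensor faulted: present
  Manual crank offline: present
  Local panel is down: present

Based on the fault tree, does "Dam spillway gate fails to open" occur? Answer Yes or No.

Yes

Control chain lost [OR]: Backup power feeder faulted=occurs, #2 limit switch offline=occurs → at least one input occurs → occurs.
Power feed lost [AND]: Aft remote link is down=occurs, Control chain lost=occurs → all inputs occur → occurs.
Local branch inoperative [AND]: Local panel is down=occurs, Wire rope stuck=occurs, Power feed lost=occurs, #3 brake is out=occurs → all inputs occur → occurs.
Remote branch inoperative [AND]: Reserve position sensor faulted=occurs, Hoist motor is out=occurs → all inputs occur → occurs.
Backup hoist unavailable [AND]: #3 gearbox stuck=occurs, Remote branch inoperative=occurs, Manual crank offline=occurs → all inputs occur → occurs.
Dam spillway gate fails to open [AND]: Local branch inoperative=occurs, Backup hoist unavailable=occurs → all inputs occur → occurs.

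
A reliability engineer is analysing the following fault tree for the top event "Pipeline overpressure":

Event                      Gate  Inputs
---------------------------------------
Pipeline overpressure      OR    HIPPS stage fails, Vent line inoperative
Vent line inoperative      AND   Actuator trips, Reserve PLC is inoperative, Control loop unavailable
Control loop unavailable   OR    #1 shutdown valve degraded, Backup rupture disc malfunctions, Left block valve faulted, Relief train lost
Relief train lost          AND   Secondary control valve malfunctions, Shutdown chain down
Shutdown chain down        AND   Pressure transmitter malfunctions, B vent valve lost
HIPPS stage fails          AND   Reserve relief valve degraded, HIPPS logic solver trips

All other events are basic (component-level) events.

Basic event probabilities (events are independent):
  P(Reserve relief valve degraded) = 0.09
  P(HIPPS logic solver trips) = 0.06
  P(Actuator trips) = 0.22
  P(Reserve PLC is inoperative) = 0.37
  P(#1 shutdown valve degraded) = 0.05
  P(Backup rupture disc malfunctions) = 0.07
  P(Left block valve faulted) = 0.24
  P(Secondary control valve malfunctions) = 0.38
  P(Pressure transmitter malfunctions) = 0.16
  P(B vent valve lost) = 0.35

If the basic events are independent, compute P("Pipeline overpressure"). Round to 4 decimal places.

0.0332

P(HIPPS stage fails) [AND] = 0.09 × 0.06 = 0.005400
P(Shutdown chain down) [AND] = 0.16 × 0.35 = 0.056000
P(Relief train lost) [AND] = 0.38 × 0.056000 = 0.021280
P(Control loop unavailable) [OR] = 1 − (1−0.05) × (1−0.07) × (1−0.24) × (1−0.021280) = 0.342829
P(Vent line inoperative) [AND] = 0.22 × 0.37 × 0.342829 = 0.027906
P(Pipeline overpressure) [OR] = 1 − (1−0.005400) × (1−0.027906) = 0.033155
Rounded to 4 decimal places: P(Pipeline overpressure) ≈ 0.0332.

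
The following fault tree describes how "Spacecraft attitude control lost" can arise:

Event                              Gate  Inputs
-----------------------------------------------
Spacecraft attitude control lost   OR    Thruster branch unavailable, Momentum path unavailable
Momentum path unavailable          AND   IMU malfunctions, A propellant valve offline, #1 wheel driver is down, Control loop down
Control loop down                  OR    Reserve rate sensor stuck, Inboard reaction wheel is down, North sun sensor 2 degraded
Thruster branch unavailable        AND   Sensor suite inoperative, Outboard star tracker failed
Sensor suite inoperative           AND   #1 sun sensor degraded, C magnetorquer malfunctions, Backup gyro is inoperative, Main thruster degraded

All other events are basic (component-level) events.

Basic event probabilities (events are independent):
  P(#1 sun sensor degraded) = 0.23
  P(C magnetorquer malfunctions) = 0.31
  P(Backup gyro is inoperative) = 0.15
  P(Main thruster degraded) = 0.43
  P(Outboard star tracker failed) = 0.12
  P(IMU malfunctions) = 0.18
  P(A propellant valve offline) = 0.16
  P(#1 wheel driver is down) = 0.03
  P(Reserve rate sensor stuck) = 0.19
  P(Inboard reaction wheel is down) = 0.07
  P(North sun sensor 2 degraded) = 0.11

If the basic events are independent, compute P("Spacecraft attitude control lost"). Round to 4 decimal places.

P(Sensor suite inoperative) [AND] = 0.23 × 0.31 × 0.15 × 0.43 = 0.004599
P(Thruster branch unavailable) [AND] = 0.004599 × 0.12 = 0.000552
P(Control loop down) [OR] = 1 − (1−0.19) × (1−0.07) × (1−0.11) = 0.329563
P(Momentum path unavailable) [AND] = 0.18 × 0.16 × 0.03 × 0.329563 = 0.000285
P(Spacecraft attitude control lost) [OR] = 1 − (1−0.000552) × (1−0.000285) = 0.000837
Rounded to 4 decimal places: P(Spacecraft attitude control lost) ≈ 0.0008.

0.0008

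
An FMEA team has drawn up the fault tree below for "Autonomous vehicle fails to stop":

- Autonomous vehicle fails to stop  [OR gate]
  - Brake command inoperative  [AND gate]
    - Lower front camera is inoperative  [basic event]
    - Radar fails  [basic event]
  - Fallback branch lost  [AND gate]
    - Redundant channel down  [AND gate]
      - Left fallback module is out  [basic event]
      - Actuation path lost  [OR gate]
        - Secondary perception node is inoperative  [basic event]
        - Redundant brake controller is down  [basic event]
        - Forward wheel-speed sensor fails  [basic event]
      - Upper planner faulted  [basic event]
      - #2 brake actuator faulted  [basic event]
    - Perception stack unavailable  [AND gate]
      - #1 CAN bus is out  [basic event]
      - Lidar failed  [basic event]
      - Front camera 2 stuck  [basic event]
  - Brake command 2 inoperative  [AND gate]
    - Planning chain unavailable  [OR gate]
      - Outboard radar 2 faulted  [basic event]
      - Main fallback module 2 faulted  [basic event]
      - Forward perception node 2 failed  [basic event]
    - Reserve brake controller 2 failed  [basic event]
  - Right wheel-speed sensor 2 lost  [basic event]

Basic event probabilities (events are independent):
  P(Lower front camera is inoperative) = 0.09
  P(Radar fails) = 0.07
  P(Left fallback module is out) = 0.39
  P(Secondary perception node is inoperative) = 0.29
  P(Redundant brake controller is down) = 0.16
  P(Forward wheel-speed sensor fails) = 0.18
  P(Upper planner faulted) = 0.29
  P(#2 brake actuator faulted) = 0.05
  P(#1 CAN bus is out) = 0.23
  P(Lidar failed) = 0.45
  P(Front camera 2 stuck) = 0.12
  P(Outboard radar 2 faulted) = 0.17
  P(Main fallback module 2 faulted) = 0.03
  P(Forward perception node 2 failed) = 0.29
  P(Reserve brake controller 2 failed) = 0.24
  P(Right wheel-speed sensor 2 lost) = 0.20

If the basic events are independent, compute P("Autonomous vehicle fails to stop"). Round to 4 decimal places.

0.2868

P(Brake command inoperative) [AND] = 0.09 × 0.07 = 0.006300
P(Actuation path lost) [OR] = 1 − (1−0.29) × (1−0.16) × (1−0.18) = 0.510952
P(Redundant channel down) [AND] = 0.39 × 0.510952 × 0.29 × 0.05 = 0.002889
P(Perception stack unavailable) [AND] = 0.23 × 0.45 × 0.12 = 0.012420
P(Fallback branch lost) [AND] = 0.002889 × 0.012420 = 0.000036
P(Planning chain unavailable) [OR] = 1 − (1−0.17) × (1−0.03) × (1−0.29) = 0.428379
P(Brake command 2 inoperative) [AND] = 0.428379 × 0.24 = 0.102811
P(Autonomous vehicle fails to stop) [OR] = 1 − (1−0.006300) × (1−0.000036) × (1−0.102811) × (1−0.20) = 0.286796
Rounded to 4 decimal places: P(Autonomous vehicle fails to stop) ≈ 0.2868.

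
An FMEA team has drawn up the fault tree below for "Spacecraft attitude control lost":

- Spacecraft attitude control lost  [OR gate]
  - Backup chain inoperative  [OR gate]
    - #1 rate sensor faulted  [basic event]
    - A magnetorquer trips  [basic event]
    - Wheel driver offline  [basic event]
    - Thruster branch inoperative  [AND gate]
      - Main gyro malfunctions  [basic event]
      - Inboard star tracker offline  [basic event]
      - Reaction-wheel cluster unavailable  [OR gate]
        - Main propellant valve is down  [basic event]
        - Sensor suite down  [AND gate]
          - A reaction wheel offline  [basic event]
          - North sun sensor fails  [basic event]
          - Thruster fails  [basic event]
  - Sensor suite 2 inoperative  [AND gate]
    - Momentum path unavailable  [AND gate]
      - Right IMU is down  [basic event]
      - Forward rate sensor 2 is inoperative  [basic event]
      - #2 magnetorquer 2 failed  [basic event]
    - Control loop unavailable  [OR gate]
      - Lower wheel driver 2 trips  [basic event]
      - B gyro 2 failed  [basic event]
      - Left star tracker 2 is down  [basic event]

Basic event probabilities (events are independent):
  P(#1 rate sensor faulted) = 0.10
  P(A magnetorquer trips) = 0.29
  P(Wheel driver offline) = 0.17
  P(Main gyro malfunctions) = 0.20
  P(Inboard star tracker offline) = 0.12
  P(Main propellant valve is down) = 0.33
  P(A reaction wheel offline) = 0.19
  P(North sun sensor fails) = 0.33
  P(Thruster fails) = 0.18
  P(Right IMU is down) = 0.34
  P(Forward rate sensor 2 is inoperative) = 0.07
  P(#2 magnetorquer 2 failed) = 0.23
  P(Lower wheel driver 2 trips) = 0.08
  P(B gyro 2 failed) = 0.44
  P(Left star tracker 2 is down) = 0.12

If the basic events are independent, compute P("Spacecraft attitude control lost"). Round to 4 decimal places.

0.4755

P(Sensor suite down) [AND] = 0.19 × 0.33 × 0.18 = 0.011286
P(Reaction-wheel cluster unavailable) [OR] = 1 − (1−0.33) × (1−0.011286) = 0.337562
P(Thruster branch inoperative) [AND] = 0.20 × 0.12 × 0.337562 = 0.008101
P(Backup chain inoperative) [OR] = 1 − (1−0.10) × (1−0.29) × (1−0.17) × (1−0.008101) = 0.473927
P(Momentum path unavailable) [AND] = 0.34 × 0.07 × 0.23 = 0.005474
P(Control loop unavailable) [OR] = 1 − (1−0.08) × (1−0.44) × (1−0.12) = 0.546624
P(Sensor suite 2 inoperative) [AND] = 0.005474 × 0.546624 = 0.002992
P(Spacecraft attitude control lost) [OR] = 1 − (1−0.473927) × (1−0.002992) = 0.475501
Rounded to 4 decimal places: P(Spacecraft attitude control lost) ≈ 0.4755.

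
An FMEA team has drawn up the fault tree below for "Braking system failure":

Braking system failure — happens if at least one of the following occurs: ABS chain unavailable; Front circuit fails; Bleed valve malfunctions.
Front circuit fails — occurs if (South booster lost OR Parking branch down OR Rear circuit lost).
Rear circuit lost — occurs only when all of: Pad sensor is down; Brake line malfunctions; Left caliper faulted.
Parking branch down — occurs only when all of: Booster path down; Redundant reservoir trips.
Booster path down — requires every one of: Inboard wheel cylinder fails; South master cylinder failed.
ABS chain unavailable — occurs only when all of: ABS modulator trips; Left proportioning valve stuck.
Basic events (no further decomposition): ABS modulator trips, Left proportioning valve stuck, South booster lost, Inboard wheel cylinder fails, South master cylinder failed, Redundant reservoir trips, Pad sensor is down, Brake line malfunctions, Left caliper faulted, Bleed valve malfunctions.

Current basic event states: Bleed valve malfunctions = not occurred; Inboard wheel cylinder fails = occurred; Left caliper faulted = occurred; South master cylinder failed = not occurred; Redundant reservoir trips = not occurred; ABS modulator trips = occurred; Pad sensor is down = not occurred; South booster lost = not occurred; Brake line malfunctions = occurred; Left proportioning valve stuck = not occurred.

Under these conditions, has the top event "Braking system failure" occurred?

ABS chain unavailable [AND]: ABS modulator trips=occurs, Left proportioning valve stuck=not → not all inputs occur → does not occur.
Booster path down [AND]: Inboard wheel cylinder fails=occurs, South master cylinder failed=not → not all inputs occur → does not occur.
Parking branch down [AND]: Booster path down=not, Redundant reservoir trips=not → not all inputs occur → does not occur.
Rear circuit lost [AND]: Pad sensor is down=not, Brake line malfunctions=occurs, Left caliper faulted=occurs → not all inputs occur → does not occur.
Front circuit fails [OR]: South booster lost=not, Parking branch down=not, Rear circuit lost=not → no input occurs → does not occur.
Braking system failure [OR]: ABS chain unavailable=not, Front circuit fails=not, Bleed valve malfunctions=not → no input occurs → does not occur.

No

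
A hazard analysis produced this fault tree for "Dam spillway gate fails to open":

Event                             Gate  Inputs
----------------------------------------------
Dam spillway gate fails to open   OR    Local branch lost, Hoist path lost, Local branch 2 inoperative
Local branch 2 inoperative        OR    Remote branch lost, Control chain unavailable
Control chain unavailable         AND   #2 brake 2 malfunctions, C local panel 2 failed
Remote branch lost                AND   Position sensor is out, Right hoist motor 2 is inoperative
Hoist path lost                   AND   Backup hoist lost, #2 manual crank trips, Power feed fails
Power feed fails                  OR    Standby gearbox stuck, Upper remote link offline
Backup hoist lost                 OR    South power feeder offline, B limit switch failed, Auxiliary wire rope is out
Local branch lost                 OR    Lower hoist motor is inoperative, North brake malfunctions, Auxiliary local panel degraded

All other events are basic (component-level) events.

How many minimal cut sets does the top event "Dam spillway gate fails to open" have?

Local branch lost [OR]: union of children's cut sets → 3 cut set(s).
Backup hoist lost [OR]: union of children's cut sets → 3 cut set(s).
Power feed fails [OR]: union of children's cut sets → 2 cut set(s).
Hoist path lost [AND]: one cut set from each child combined → 3 × 1 × 2 = 6 cut set(s).
Remote branch lost [AND]: one cut set from each child combined → 1 × 1 = 1 cut set(s).
Control chain unavailable [AND]: one cut set from each child combined → 1 × 1 = 1 cut set(s).
Local branch 2 inoperative [OR]: union of children's cut sets → 2 cut set(s).
Dam spillway gate fails to open [OR]: union of children's cut sets → 11 cut set(s).

11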